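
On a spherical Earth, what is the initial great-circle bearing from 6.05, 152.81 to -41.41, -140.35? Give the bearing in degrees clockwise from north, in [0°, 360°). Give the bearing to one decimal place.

135.0°

Δλ = -140.35 − 152.81 = -293.16°; wrapped into (−180°, 180°]: 66.84°.
θ = atan2( sin Δλ · cos φ₂ , cos φ₁ · sin φ₂ − sin φ₁ · cos φ₂ · cos Δλ )
  = atan2(0.68955, -0.68885) = 134.971° → normalised to [0°, 360°): 134.971°.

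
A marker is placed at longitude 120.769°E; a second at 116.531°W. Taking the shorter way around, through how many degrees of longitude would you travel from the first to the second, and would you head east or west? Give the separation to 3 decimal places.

122.700° east

Raw difference: -116.531 − 120.769 = -237.3°.
Normalise into (−180°, 180°]: -237.3° + 360° = 122.7°.
Positive ⇒ the second point lies to the east; separation 122.700°.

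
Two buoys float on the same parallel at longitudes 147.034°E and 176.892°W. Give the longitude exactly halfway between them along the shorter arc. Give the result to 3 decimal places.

165.071°E

Signed shortest Δλ from +147.034° to -176.892° is +36.074°.
Midpoint longitude = +147.034° + (+36.074°)/2 = +147.034° + 18.037° = +165.071°.
(The naïve average (+147.034 + -176.892)/2 = -14.929° is on the wrong side of the globe.)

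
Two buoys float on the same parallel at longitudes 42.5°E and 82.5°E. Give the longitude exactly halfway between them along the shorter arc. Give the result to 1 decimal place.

Signed shortest Δλ from +42.5° to +82.5° is +40.0°.
Midpoint longitude = +42.5° + (+40.0°)/2 = +42.5° + 20.0° = +62.5°.

62.5°E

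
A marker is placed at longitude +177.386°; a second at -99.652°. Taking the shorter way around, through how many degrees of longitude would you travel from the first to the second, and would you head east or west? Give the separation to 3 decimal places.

Raw difference: -99.652 − 177.386 = -277.038°.
Normalise into (−180°, 180°]: -277.038° + 360° = 82.962°.
Positive ⇒ the second point lies to the east; separation 82.962°.

82.962° east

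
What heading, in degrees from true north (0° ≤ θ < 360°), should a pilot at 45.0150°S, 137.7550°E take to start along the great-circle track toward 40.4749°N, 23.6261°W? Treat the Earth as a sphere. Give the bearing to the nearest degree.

258°

Δλ = -23.6261 − 137.7550 = -161.3811°.
θ = atan2( sin Δλ · cos φ₂ , cos φ₁ · sin φ₂ − sin φ₁ · cos φ₂ · cos Δλ )
  = atan2(-0.24287, -0.05100) = -101.859° → normalised to [0°, 360°): 258.141°.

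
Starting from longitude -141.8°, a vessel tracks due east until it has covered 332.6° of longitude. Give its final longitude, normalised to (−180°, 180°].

-169.2°

Start at -141.8°; shift +332.6° → +190.8°.
+190.8° lies outside (−180°, 180°]; subtract 360° → -169.2°.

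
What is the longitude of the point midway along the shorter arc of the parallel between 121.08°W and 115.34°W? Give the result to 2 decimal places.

Signed shortest Δλ from -121.08° to -115.34° is +5.74°.
Midpoint longitude = -121.08° + (+5.74°)/2 = -121.08° + 2.87° = -118.21°.

118.21°W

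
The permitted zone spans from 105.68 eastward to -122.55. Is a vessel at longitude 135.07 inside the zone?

Yes

Band width going east from +105.68° to -122.55°: ((-122.55 − 105.68) mod 360) = 131.77°.
Offset of +135.07° east of the west edge: ((135.07 − 105.68) mod 360) = 29.39°.
29.39° ≤ 131.77° ⇒ inside.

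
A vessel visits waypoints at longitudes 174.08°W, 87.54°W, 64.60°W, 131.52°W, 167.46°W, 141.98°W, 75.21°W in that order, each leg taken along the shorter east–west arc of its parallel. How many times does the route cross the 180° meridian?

0

Leg 1: -174.08° → -87.54°, shortest Δλ = 86.54° (east) — does not cross 180°.
Leg 2: -87.54° → -64.60°, shortest Δλ = 22.94° (east) — does not cross 180°.
Leg 3: -64.60° → -131.52°, shortest Δλ = -66.92° (west) — does not cross 180°.
Leg 4: -131.52° → -167.46°, shortest Δλ = -35.94° (west) — does not cross 180°.
Leg 5: -167.46° → -141.98°, shortest Δλ = 25.48° (east) — does not cross 180°.
Leg 6: -141.98° → -75.21°, shortest Δλ = 66.77° (east) — does not cross 180°.
Total crossings: 0.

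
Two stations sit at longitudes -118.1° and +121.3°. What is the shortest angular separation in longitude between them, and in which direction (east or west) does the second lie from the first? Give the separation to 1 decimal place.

120.6° west

Raw difference: 121.3 − -118.1 = 239.4°.
Normalise into (−180°, 180°]: 239.4° − 360° = -120.6°.
Negative ⇒ the second point lies to the west; separation 120.6°.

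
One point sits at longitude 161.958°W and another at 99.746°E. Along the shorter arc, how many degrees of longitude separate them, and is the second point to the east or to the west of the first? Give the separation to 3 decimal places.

Raw difference: 99.746 − -161.958 = 261.704°.
Normalise into (−180°, 180°]: 261.704° − 360° = -98.296°.
Negative ⇒ the second point lies to the west; separation 98.296°.

98.296° west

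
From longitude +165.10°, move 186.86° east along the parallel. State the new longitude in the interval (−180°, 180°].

-8.04°

Start at +165.10°; shift +186.86° → +351.96°.
+351.96° lies outside (−180°, 180°]; subtract 360° → -8.04°.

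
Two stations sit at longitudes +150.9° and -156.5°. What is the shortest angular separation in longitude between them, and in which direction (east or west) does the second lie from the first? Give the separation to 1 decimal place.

Raw difference: -156.5 − 150.9 = -307.4°.
Normalise into (−180°, 180°]: -307.4° + 360° = 52.6°.
Positive ⇒ the second point lies to the east; separation 52.6°.

52.6° east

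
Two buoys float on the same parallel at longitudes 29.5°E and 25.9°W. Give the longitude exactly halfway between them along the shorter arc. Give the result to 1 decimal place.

1.8°E

Signed shortest Δλ from +29.5° to -25.9° is -55.4°.
Midpoint longitude = +29.5° + (-55.4°)/2 = +29.5° − 27.7° = +1.8°.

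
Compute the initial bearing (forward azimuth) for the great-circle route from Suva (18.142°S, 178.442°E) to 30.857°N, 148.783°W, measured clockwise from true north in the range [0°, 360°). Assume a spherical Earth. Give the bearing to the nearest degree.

Δλ = -148.783 − 178.442 = -327.225°; wrapped into (−180°, 180°]: 32.775°.
θ = atan2( sin Δλ · cos φ₂ , cos φ₁ · sin φ₂ − sin φ₁ · cos φ₂ · cos Δλ )
  = atan2(0.46471, 0.71215) = 33.127° → normalised to [0°, 360°): 33.127°.

33°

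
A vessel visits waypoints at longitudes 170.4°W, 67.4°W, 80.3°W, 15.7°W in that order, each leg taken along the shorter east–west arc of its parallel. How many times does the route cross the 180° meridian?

Leg 1: -170.4° → -67.4°, shortest Δλ = 103.0° (east) — does not cross 180°.
Leg 2: -67.4° → -80.3°, shortest Δλ = -12.9° (west) — does not cross 180°.
Leg 3: -80.3° → -15.7°, shortest Δλ = 64.6° (east) — does not cross 180°.
Total crossings: 0.

0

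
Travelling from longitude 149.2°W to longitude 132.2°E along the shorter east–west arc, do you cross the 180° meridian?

Yes

Naïve |132.2 − -149.2| = 281.4° > 180°, so the shorter arc goes the other way round — across 180°.
Signed shortest Δλ = ((132.2 − -149.2 + 180) mod 360) − 180 = -78.6°.
Going west by 78.6° from -149.2° passes through 180° before reaching +132.2°.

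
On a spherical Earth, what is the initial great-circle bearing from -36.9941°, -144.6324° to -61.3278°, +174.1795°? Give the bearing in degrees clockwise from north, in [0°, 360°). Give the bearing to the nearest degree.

Δλ = 174.1795 − -144.6324 = 318.8119°; wrapped into (−180°, 180°]: -41.1881°.
θ = atan2( sin Δλ · cos φ₂ , cos φ₁ · sin φ₂ − sin φ₁ · cos φ₂ · cos Δλ )
  = atan2(-0.31596, -0.48349) = -146.835° → normalised to [0°, 360°): 213.165°.

213°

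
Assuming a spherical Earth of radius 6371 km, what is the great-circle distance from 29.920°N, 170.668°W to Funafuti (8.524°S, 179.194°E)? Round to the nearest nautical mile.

Δλ = 179.194 − -170.668 = 349.862°; wrapped into (−180°, 180°]: -10.138°.
Δφ = -8.524 − 29.920 = -38.444°.
a = sin²(Δφ/2) + cos φ₁ · cos φ₂ · sin²(Δλ/2) = 0.115083.
c = 2·atan2(√a, √(1−a)) = 0.69222 rad → d = 6371·c ≈ 4410.11 km ≈ 2381.27 nmi.

2381 nmi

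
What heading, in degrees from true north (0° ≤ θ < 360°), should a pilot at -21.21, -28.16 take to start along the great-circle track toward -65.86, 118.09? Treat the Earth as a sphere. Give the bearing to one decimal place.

Δλ = 118.09 − -28.16 = 146.25°.
θ = atan2( sin Δλ · cos φ₂ , cos φ₁ · sin φ₂ − sin φ₁ · cos φ₂ · cos Δλ )
  = atan2(0.22721, -0.97376) = 166.866° → normalised to [0°, 360°): 166.866°.

166.9°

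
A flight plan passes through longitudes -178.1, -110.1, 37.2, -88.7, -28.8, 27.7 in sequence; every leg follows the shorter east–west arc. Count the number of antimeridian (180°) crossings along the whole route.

Leg 1: -178.1° → -110.1°, shortest Δλ = 68.0° (east) — does not cross 180°.
Leg 2: -110.1° → +37.2°, shortest Δλ = 147.3° (east) — does not cross 180°.
Leg 3: +37.2° → -88.7°, shortest Δλ = -125.9° (west) — does not cross 180°.
Leg 4: -88.7° → -28.8°, shortest Δλ = 59.9° (east) — does not cross 180°.
Leg 5: -28.8° → +27.7°, shortest Δλ = 56.5° (east) — does not cross 180°.
Total crossings: 0.

0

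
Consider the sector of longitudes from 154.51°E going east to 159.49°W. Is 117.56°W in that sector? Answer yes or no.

No

Band width going east from +154.51° to -159.49°: ((-159.49 − 154.51) mod 360) = 46.00°.
Offset of -117.56° east of the west edge: ((-117.56 − 154.51) mod 360) = 87.93°.
87.93° > 46.00° ⇒ outside.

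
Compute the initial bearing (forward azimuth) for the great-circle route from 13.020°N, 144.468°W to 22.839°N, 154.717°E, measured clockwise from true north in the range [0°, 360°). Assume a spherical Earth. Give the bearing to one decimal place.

289.0°

Δλ = 154.717 − -144.468 = 299.185°; wrapped into (−180°, 180°]: -60.815°.
θ = atan2( sin Δλ · cos φ₂ , cos φ₁ · sin φ₂ − sin φ₁ · cos φ₂ · cos Δλ )
  = atan2(-0.80460, 0.27692) = -71.008° → normalised to [0°, 360°): 288.992°.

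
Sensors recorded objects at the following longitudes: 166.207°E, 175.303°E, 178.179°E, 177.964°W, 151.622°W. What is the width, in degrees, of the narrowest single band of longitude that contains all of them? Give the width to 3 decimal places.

Sort the longitudes: -177.964°, -151.622°, +166.207°, +175.303°, +178.179°.
Eastward gaps between consecutive values (wrapping around): 26.342°, 317.829°, 9.096°, 2.876°, 3.857°.
Largest gap = 317.829° ⇒ minimal covering band is its complement: 360° − 317.829° = 42.171°.
Band runs from +166.207° eastward to -151.622°, crossing the antimeridian.

42.171°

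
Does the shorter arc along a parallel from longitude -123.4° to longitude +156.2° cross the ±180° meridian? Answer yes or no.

Yes

Naïve |156.2 − -123.4| = 279.6° > 180°, so the shorter arc goes the other way round — across 180°.
Signed shortest Δλ = ((156.2 − -123.4 + 180) mod 360) − 180 = -80.4°.
Going west by 80.4° from -123.4° passes through 180° before reaching +156.2°.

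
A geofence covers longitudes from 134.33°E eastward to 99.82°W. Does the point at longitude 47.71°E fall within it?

No

Band width going east from +134.33° to -99.82°: ((-99.82 − 134.33) mod 360) = 125.85°.
Offset of +47.71° east of the west edge: ((47.71 − 134.33) mod 360) = 273.38°.
273.38° > 125.85° ⇒ outside.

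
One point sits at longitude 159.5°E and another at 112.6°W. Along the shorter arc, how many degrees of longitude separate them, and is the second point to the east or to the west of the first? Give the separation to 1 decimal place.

Raw difference: -112.6 − 159.5 = -272.1°.
Normalise into (−180°, 180°]: -272.1° + 360° = 87.9°.
Positive ⇒ the second point lies to the east; separation 87.9°.

87.9° east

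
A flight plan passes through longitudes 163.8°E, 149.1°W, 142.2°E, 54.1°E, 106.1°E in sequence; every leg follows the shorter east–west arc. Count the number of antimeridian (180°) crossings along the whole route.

2

Leg 1: +163.8° → -149.1°, shortest Δλ = 47.1° (east) — crosses 180°.
Leg 2: -149.1° → +142.2°, shortest Δλ = -68.7° (west) — crosses 180°.
Leg 3: +142.2° → +54.1°, shortest Δλ = -88.1° (west) — does not cross 180°.
Leg 4: +54.1° → +106.1°, shortest Δλ = 52.0° (east) — does not cross 180°.
Total crossings: 2.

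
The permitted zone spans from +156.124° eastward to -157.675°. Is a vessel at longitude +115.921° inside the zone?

No

Band width going east from +156.124° to -157.675°: ((-157.675 − 156.124) mod 360) = 46.201°.
Offset of +115.921° east of the west edge: ((115.921 − 156.124) mod 360) = 319.797°.
319.797° > 46.201° ⇒ outside.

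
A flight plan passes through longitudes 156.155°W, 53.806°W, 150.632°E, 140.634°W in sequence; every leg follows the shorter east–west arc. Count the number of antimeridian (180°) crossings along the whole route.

2

Leg 1: -156.155° → -53.806°, shortest Δλ = 102.349° (east) — does not cross 180°.
Leg 2: -53.806° → +150.632°, shortest Δλ = -155.562° (west) — crosses 180°.
Leg 3: +150.632° → -140.634°, shortest Δλ = 68.734° (east) — crosses 180°.
Total crossings: 2.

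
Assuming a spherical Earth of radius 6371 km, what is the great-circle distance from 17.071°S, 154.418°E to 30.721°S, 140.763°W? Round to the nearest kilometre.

6674 km

Δλ = -140.763 − 154.418 = -295.181°; wrapped into (−180°, 180°]: 64.819°.
Δφ = -30.721 − -17.071 = -13.650°.
a = sin²(Δφ/2) + cos φ₁ · cos φ₂ · sin²(Δλ/2) = 0.250190.
c = 2·atan2(√a, √(1−a)) = 1.04764 rad → d = 6371·c ≈ 6674.49 km.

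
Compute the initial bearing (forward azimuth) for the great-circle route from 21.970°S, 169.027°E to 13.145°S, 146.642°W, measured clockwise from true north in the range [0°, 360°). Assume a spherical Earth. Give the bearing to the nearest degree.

86°

Δλ = -146.642 − 169.027 = -315.669°; wrapped into (−180°, 180°]: 44.331°.
θ = atan2( sin Δλ · cos φ₂ , cos φ₁ · sin φ₂ − sin φ₁ · cos φ₂ · cos Δλ )
  = atan2(0.68049, 0.04970) = 85.823° → normalised to [0°, 360°): 85.823°.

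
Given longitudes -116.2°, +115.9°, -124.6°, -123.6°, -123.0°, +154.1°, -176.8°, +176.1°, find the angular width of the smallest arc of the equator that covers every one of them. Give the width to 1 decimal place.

127.9°

Sort the longitudes: -176.8°, -124.6°, -123.6°, -123.0°, -116.2°, +115.9°, +154.1°, +176.1°.
Eastward gaps between consecutive values (wrapping around): 52.2°, 1.0°, 0.6°, 6.8°, 232.1°, 38.2°, 22.0°, 7.1°.
Largest gap = 232.1° ⇒ minimal covering band is its complement: 360° − 232.1° = 127.9°.
Band runs from +115.9° eastward to -116.2°, crossing the antimeridian.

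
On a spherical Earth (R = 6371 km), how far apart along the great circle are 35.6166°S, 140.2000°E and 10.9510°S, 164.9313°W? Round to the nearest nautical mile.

Δλ = -164.9313 − 140.2000 = -305.1313°; wrapped into (−180°, 180°]: 54.8687°.
Δφ = -10.9510 − -35.6166 = 24.6656°.
a = sin²(Δφ/2) + cos φ₁ · cos φ₂ · sin²(Δλ/2) = 0.215042.
c = 2·atan2(√a, √(1−a)) = 0.96439 rad → d = 6371·c ≈ 6144.15 km ≈ 3317.58 nmi.

3318 nmi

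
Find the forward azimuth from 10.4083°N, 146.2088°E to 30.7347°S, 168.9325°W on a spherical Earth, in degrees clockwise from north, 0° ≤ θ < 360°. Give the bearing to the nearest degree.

135°

Δλ = -168.9325 − 146.2088 = -315.1413°; wrapped into (−180°, 180°]: 44.8587°.
θ = atan2( sin Δλ · cos φ₂ , cos φ₁ · sin φ₂ − sin φ₁ · cos φ₂ · cos Δλ )
  = atan2(0.60629, -0.61273) = 135.303° → normalised to [0°, 360°): 135.303°.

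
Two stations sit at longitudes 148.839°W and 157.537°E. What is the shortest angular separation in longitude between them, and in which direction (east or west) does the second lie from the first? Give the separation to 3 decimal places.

53.624° west

Raw difference: 157.537 − -148.839 = 306.376°.
Normalise into (−180°, 180°]: 306.376° − 360° = -53.624°.
Negative ⇒ the second point lies to the west; separation 53.624°.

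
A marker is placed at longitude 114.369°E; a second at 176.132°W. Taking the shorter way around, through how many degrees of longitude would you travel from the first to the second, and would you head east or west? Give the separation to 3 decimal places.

69.499° east

Raw difference: -176.132 − 114.369 = -290.501°.
Normalise into (−180°, 180°]: -290.501° + 360° = 69.499°.
Positive ⇒ the second point lies to the east; separation 69.499°.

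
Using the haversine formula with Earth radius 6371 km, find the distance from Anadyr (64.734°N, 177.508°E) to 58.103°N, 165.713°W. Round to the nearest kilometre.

Δλ = -165.713 − 177.508 = -343.221°; wrapped into (−180°, 180°]: 16.779°.
Δφ = 58.103 − 64.734 = -6.631°.
a = sin²(Δφ/2) + cos φ₁ · cos φ₂ · sin²(Δλ/2) = 0.008146.
c = 2·atan2(√a, √(1−a)) = 0.18075 rad → d = 6371·c ≈ 1151.58 km.

1152 km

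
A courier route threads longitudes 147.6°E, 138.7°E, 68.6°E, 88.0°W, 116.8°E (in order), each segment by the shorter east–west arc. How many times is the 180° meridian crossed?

1

Leg 1: +147.6° → +138.7°, shortest Δλ = -8.9° (west) — does not cross 180°.
Leg 2: +138.7° → +68.6°, shortest Δλ = -70.1° (west) — does not cross 180°.
Leg 3: +68.6° → -88.0°, shortest Δλ = -156.6° (west) — does not cross 180°.
Leg 4: -88.0° → +116.8°, shortest Δλ = -155.2° (west) — crosses 180°.
Total crossings: 1.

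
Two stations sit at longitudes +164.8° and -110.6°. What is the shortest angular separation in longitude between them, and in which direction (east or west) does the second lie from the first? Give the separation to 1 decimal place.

84.6° east

Raw difference: -110.6 − 164.8 = -275.4°.
Normalise into (−180°, 180°]: -275.4° + 360° = 84.6°.
Positive ⇒ the second point lies to the east; separation 84.6°.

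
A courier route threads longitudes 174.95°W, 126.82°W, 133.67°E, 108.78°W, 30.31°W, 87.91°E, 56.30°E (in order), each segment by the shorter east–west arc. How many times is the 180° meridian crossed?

2

Leg 1: -174.95° → -126.82°, shortest Δλ = 48.13° (east) — does not cross 180°.
Leg 2: -126.82° → +133.67°, shortest Δλ = -99.51° (west) — crosses 180°.
Leg 3: +133.67° → -108.78°, shortest Δλ = 117.55° (east) — crosses 180°.
Leg 4: -108.78° → -30.31°, shortest Δλ = 78.47° (east) — does not cross 180°.
Leg 5: -30.31° → +87.91°, shortest Δλ = 118.22° (east) — does not cross 180°.
Leg 6: +87.91° → +56.30°, shortest Δλ = -31.61° (west) — does not cross 180°.
Total crossings: 2.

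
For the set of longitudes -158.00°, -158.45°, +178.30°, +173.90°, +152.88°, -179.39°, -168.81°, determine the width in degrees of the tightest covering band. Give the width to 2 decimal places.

Sort the longitudes: -179.39°, -168.81°, -158.45°, -158.00°, +152.88°, +173.90°, +178.30°.
Eastward gaps between consecutive values (wrapping around): 10.58°, 10.36°, 0.45°, 310.88°, 21.02°, 4.40°, 2.31°.
Largest gap = 310.88° ⇒ minimal covering band is its complement: 360° − 310.88° = 49.12°.
Band runs from +152.88° eastward to -158.00°, crossing the antimeridian.

49.12°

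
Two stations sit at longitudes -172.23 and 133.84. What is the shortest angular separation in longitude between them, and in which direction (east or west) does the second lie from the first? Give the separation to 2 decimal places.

53.93° west

Raw difference: 133.84 − -172.23 = 306.07°.
Normalise into (−180°, 180°]: 306.07° − 360° = -53.93°.
Negative ⇒ the second point lies to the west; separation 53.93°.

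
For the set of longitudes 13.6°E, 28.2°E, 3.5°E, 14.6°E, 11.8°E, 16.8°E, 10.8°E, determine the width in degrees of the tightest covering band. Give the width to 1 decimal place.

Sort the longitudes: +3.5°, +10.8°, +11.8°, +13.6°, +14.6°, +16.8°, +28.2°.
Eastward gaps between consecutive values (wrapping around): 7.3°, 1.0°, 1.8°, 1.0°, 2.2°, 11.4°, 335.3°.
Largest gap = 335.3° ⇒ minimal covering band is its complement: 360° − 335.3° = 24.7°.
Band runs from +3.5° eastward to +28.2°.

24.7°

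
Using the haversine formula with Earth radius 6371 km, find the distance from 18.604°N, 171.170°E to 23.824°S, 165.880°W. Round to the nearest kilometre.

Δλ = -165.880 − 171.170 = -337.050°; wrapped into (−180°, 180°]: 22.950°.
Δφ = -23.824 − 18.604 = -42.428°.
a = sin²(Δφ/2) + cos φ₁ · cos φ₂ · sin²(Δλ/2) = 0.165250.
c = 2·atan2(√a, √(1−a)) = 0.83726 rad → d = 6371·c ≈ 5334.19 km.

5334 km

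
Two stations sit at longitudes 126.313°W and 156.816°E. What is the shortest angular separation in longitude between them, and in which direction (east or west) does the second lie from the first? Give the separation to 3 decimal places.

76.871° west

Raw difference: 156.816 − -126.313 = 283.129°.
Normalise into (−180°, 180°]: 283.129° − 360° = -76.871°.
Negative ⇒ the second point lies to the west; separation 76.871°.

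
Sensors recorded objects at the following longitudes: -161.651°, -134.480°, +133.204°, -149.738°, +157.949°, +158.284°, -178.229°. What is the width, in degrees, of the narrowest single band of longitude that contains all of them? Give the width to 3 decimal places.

92.316°

Sort the longitudes: -178.229°, -161.651°, -149.738°, -134.480°, +133.204°, +157.949°, +158.284°.
Eastward gaps between consecutive values (wrapping around): 16.578°, 11.913°, 15.258°, 267.684°, 24.745°, 0.335°, 23.487°.
Largest gap = 267.684° ⇒ minimal covering band is its complement: 360° − 267.684° = 92.316°.
Band runs from +133.204° eastward to -134.480°, crossing the antimeridian.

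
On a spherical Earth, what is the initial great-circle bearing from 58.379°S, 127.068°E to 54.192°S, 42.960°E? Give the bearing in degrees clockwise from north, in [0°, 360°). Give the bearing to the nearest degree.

237°

Δλ = 42.960 − 127.068 = -84.108°.
θ = atan2( sin Δλ · cos φ₂ , cos φ₁ · sin φ₂ − sin φ₁ · cos φ₂ · cos Δλ )
  = atan2(-0.58198, -0.37405) = -122.730° → normalised to [0°, 360°): 237.270°.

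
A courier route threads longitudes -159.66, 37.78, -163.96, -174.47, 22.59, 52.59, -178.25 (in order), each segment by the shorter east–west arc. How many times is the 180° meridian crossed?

4

Leg 1: -159.66° → +37.78°, shortest Δλ = -162.56° (west) — crosses 180°.
Leg 2: +37.78° → -163.96°, shortest Δλ = 158.26° (east) — crosses 180°.
Leg 3: -163.96° → -174.47°, shortest Δλ = -10.51° (west) — does not cross 180°.
Leg 4: -174.47° → +22.59°, shortest Δλ = -162.94° (west) — crosses 180°.
Leg 5: +22.59° → +52.59°, shortest Δλ = 30.0° (east) — does not cross 180°.
Leg 6: +52.59° → -178.25°, shortest Δλ = 129.16° (east) — crosses 180°.
Total crossings: 4.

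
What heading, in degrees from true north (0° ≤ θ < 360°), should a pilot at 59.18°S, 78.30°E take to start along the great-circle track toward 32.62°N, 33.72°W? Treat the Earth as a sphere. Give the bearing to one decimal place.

270.4°

Δλ = -33.72 − 78.30 = -112.02°.
θ = atan2( sin Δλ · cos φ₂ , cos φ₁ · sin φ₂ − sin φ₁ · cos φ₂ · cos Δλ )
  = atan2(-0.78082, 0.00499) = -89.634° → normalised to [0°, 360°): 270.366°.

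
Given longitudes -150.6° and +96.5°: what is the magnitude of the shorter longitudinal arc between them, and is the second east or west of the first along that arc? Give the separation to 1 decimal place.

Raw difference: 96.5 − -150.6 = 247.1°.
Normalise into (−180°, 180°]: 247.1° − 360° = -112.9°.
Negative ⇒ the second point lies to the west; separation 112.9°.

112.9° west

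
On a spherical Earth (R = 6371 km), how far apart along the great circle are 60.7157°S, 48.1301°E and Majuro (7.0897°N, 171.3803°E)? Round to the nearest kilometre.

Δλ = 171.3803 − 48.1301 = 123.2502°.
Δφ = 7.0897 − -60.7157 = 67.8054°.
a = sin²(Δφ/2) + cos φ₁ · cos φ₂ · sin²(Δλ/2) = 0.686897.
c = 2·atan2(√a, √(1−a)) = 1.95389 rad → d = 6371·c ≈ 12448.26 km.

12448 km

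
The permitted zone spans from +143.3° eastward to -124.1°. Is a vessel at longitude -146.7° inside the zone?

Yes

Band width going east from +143.3° to -124.1°: ((-124.1 − 143.3) mod 360) = 92.6°.
Offset of -146.7° east of the west edge: ((-146.7 − 143.3) mod 360) = 70.0°.
70.0° ≤ 92.6° ⇒ inside.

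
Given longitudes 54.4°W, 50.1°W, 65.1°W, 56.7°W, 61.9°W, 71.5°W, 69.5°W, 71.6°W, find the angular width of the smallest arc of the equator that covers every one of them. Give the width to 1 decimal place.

21.5°

Sort the longitudes: -71.6°, -71.5°, -69.5°, -65.1°, -61.9°, -56.7°, -54.4°, -50.1°.
Eastward gaps between consecutive values (wrapping around): 0.1°, 2.0°, 4.4°, 3.2°, 5.2°, 2.3°, 4.3°, 338.5°.
Largest gap = 338.5° ⇒ minimal covering band is its complement: 360° − 338.5° = 21.5°.
Band runs from -71.6° eastward to -50.1°.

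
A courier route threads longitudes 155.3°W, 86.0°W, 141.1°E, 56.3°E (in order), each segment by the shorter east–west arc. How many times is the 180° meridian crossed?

Leg 1: -155.3° → -86.0°, shortest Δλ = 69.3° (east) — does not cross 180°.
Leg 2: -86.0° → +141.1°, shortest Δλ = -132.9° (west) — crosses 180°.
Leg 3: +141.1° → +56.3°, shortest Δλ = -84.8° (west) — does not cross 180°.
Total crossings: 1.

1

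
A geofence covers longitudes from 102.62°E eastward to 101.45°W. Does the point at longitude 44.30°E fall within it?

Band width going east from +102.62° to -101.45°: ((-101.45 − 102.62) mod 360) = 155.93°.
Offset of +44.30° east of the west edge: ((44.30 − 102.62) mod 360) = 301.68°.
301.68° > 155.93° ⇒ outside.

No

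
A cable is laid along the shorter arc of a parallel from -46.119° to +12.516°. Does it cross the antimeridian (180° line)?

No

Signed shortest Δλ = ((12.516 − -46.119 + 180) mod 360) − 180 = 58.635°.
Going east by 58.635° from -46.119° reaches +12.516° without touching 180°.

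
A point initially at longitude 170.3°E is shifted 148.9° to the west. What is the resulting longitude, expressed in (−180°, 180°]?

Start at +170.3°; shift −148.9° → +21.4°.
+21.4° already lies in (−180°, 180°].

21.4°E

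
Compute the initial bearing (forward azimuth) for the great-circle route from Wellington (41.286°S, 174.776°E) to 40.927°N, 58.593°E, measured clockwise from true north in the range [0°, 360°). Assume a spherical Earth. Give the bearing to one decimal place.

291.9°

Δλ = 58.593 − 174.776 = -116.183°.
θ = atan2( sin Δλ · cos φ₂ , cos φ₁ · sin φ₂ − sin φ₁ · cos φ₂ · cos Δλ )
  = atan2(-0.67802, 0.27229) = -68.120° → normalised to [0°, 360°): 291.880°.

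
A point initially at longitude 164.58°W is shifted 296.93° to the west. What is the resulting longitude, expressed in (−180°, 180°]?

101.51°W

Start at -164.58°; shift −296.93° → -461.51°.
-461.51° lies outside (−180°, 180°]; add 360° → -101.51°.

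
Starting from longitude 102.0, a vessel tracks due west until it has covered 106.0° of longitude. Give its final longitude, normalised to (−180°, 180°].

-4.0°

Start at +102.0°; shift −106.0° → -4.0°.
-4.0° already lies in (−180°, 180°].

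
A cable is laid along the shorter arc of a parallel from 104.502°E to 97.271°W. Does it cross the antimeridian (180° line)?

Yes

Naïve |-97.271 − 104.502| = 201.773° > 180°, so the shorter arc goes the other way round — across 180°.
Signed shortest Δλ = ((-97.271 − 104.502 + 180) mod 360) − 180 = 158.227°.
Going east by 158.227° from +104.502° passes through 180° before reaching -97.271°.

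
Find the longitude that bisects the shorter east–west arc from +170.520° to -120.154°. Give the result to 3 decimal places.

-154.817°

Signed shortest Δλ from +170.520° to -120.154° is +69.326°.
Midpoint longitude = +170.520° + (+69.326°)/2 = +170.520° + 34.663° = +205.183°.
Normalise into (−180°, 180°]: -154.817°.
(The naïve average (+170.520 + -120.154)/2 = 25.183° is on the wrong side of the globe.)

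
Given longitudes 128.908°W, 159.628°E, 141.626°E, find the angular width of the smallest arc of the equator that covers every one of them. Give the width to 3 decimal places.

89.466°

Sort the longitudes: -128.908°, +141.626°, +159.628°.
Eastward gaps between consecutive values (wrapping around): 270.534°, 18.002°, 71.464°.
Largest gap = 270.534° ⇒ minimal covering band is its complement: 360° − 270.534° = 89.466°.
Band runs from +141.626° eastward to -128.908°, crossing the antimeridian.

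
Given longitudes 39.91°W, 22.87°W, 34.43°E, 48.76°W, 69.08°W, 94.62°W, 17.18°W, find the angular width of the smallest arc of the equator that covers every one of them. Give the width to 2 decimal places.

129.05°

Sort the longitudes: -94.62°, -69.08°, -48.76°, -39.91°, -22.87°, -17.18°, +34.43°.
Eastward gaps between consecutive values (wrapping around): 25.54°, 20.32°, 8.85°, 17.04°, 5.69°, 51.61°, 230.95°.
Largest gap = 230.95° ⇒ minimal covering band is its complement: 360° − 230.95° = 129.05°.
Band runs from -94.62° eastward to +34.43°.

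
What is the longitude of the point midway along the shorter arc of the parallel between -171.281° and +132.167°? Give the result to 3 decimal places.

+160.443°

Signed shortest Δλ from -171.281° to +132.167° is -56.552°.
Midpoint longitude = -171.281° + (-56.552°)/2 = -171.281° − 28.276° = -199.557°.
Normalise into (−180°, 180°]: +160.443°.
(The naïve average (-171.281 + +132.167)/2 = -19.557° is on the wrong side of the globe.)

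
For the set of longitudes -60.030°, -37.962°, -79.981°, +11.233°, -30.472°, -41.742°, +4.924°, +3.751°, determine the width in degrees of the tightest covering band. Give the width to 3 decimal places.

91.214°

Sort the longitudes: -79.981°, -60.030°, -41.742°, -37.962°, -30.472°, +3.751°, +4.924°, +11.233°.
Eastward gaps between consecutive values (wrapping around): 19.951°, 18.288°, 3.780°, 7.490°, 34.223°, 1.173°, 6.309°, 268.786°.
Largest gap = 268.786° ⇒ minimal covering band is its complement: 360° − 268.786° = 91.214°.
Band runs from -79.981° eastward to +11.233°.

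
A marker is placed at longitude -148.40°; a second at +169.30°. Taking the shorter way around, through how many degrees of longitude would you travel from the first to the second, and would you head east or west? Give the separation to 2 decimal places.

42.30° west

Raw difference: 169.30 − -148.40 = 317.7°.
Normalise into (−180°, 180°]: 317.7° − 360° = -42.3°.
Negative ⇒ the second point lies to the west; separation 42.30°.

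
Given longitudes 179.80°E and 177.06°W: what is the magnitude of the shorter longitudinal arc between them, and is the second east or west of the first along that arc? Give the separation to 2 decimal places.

Raw difference: -177.06 − 179.80 = -356.86°.
Normalise into (−180°, 180°]: -356.86° + 360° = 3.14°.
Positive ⇒ the second point lies to the east; separation 3.14°.

3.14° east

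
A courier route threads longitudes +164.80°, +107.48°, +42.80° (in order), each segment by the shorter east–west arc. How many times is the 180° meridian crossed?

0

Leg 1: +164.80° → +107.48°, shortest Δλ = -57.32° (west) — does not cross 180°.
Leg 2: +107.48° → +42.80°, shortest Δλ = -64.68° (west) — does not cross 180°.
Total crossings: 0.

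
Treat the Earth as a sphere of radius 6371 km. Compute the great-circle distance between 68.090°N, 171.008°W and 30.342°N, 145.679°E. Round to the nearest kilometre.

Δλ = 145.679 − -171.008 = 316.687°; wrapped into (−180°, 180°]: -43.313°.
Δφ = 30.342 − 68.090 = -37.748°.
a = sin²(Δφ/2) + cos φ₁ · cos φ₂ · sin²(Δλ/2) = 0.148503.
c = 2·atan2(√a, √(1−a)) = 0.79120 rad → d = 6371·c ≈ 5040.73 km.

5041 km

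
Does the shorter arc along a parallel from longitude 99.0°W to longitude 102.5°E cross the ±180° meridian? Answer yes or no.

Naïve |102.5 − -99.0| = 201.5° > 180°, so the shorter arc goes the other way round — across 180°.
Signed shortest Δλ = ((102.5 − -99.0 + 180) mod 360) − 180 = -158.5°.
Going west by 158.5° from -99.0° passes through 180° before reaching +102.5°.

Yes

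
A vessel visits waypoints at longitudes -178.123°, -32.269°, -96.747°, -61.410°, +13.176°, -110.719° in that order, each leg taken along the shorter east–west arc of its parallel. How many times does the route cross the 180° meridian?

0

Leg 1: -178.123° → -32.269°, shortest Δλ = 145.854° (east) — does not cross 180°.
Leg 2: -32.269° → -96.747°, shortest Δλ = -64.478° (west) — does not cross 180°.
Leg 3: -96.747° → -61.410°, shortest Δλ = 35.337° (east) — does not cross 180°.
Leg 4: -61.410° → +13.176°, shortest Δλ = 74.586° (east) — does not cross 180°.
Leg 5: +13.176° → -110.719°, shortest Δλ = -123.895° (west) — does not cross 180°.
Total crossings: 0.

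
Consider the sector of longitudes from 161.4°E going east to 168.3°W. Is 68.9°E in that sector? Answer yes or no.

Band width going east from +161.4° to -168.3°: ((-168.3 − 161.4) mod 360) = 30.3°.
Offset of +68.9° east of the west edge: ((68.9 − 161.4) mod 360) = 267.5°.
267.5° > 30.3° ⇒ outside.

No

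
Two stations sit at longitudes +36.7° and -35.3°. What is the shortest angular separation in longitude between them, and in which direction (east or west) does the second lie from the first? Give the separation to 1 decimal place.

72.0° west

Raw difference: -35.3 − 36.7 = -72.0°.
Normalise into (−180°, 180°]: -72.0° stays -72.0°.
Negative ⇒ the second point lies to the west; separation 72.0°.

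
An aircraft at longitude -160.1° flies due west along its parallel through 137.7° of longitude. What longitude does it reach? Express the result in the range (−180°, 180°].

+62.2°

Start at -160.1°; shift −137.7° → -297.8°.
-297.8° lies outside (−180°, 180°]; add 360° → +62.2°.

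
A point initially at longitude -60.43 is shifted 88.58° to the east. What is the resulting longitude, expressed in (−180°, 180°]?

Start at -60.43°; shift +88.58° → +28.15°.
+28.15° already lies in (−180°, 180°].

+28.15°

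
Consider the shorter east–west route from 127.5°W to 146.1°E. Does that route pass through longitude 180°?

Naïve |146.1 − -127.5| = 273.6° > 180°, so the shorter arc goes the other way round — across 180°.
Signed shortest Δλ = ((146.1 − -127.5 + 180) mod 360) − 180 = -86.4°.
Going west by 86.4° from -127.5° passes through 180° before reaching +146.1°.

Yes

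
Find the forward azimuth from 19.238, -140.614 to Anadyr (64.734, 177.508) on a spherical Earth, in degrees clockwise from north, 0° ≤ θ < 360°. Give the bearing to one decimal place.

Δλ = 177.508 − -140.614 = 318.122°; wrapped into (−180°, 180°]: -41.878°.
θ = atan2( sin Δλ · cos φ₂ , cos φ₁ · sin φ₂ − sin φ₁ · cos φ₂ · cos Δλ )
  = atan2(-0.28492, 0.74912) = -20.824° → normalised to [0°, 360°): 339.176°.

339.2°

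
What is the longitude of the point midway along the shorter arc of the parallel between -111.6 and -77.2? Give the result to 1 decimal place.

-94.4°

Signed shortest Δλ from -111.6° to -77.2° is +34.4°.
Midpoint longitude = -111.6° + (+34.4°)/2 = -111.6° + 17.2° = -94.4°.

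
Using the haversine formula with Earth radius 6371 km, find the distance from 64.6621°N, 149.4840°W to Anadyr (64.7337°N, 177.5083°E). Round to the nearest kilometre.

Δλ = 177.5083 − -149.4840 = 326.9923°; wrapped into (−180°, 180°]: -33.0077°.
Δφ = 64.7337 − 64.6621 = 0.0716°.
a = sin²(Δφ/2) + cos φ₁ · cos φ₂ · sin²(Δλ/2) = 0.014742.
c = 2·atan2(√a, √(1−a)) = 0.24343 rad → d = 6371·c ≈ 1550.89 km.

1551 km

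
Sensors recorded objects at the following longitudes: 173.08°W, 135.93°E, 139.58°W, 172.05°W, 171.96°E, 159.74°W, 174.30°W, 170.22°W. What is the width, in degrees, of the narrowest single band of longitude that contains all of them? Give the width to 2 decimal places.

Sort the longitudes: -174.30°, -173.08°, -172.05°, -170.22°, -159.74°, -139.58°, +135.93°, +171.96°.
Eastward gaps between consecutive values (wrapping around): 1.22°, 1.03°, 1.83°, 10.48°, 20.16°, 275.51°, 36.03°, 13.74°.
Largest gap = 275.51° ⇒ minimal covering band is its complement: 360° − 275.51° = 84.49°.
Band runs from +135.93° eastward to -139.58°, crossing the antimeridian.

84.49°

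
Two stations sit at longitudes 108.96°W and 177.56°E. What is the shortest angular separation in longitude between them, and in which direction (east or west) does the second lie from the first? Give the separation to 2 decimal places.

73.48° west

Raw difference: 177.56 − -108.96 = 286.52°.
Normalise into (−180°, 180°]: 286.52° − 360° = -73.48°.
Negative ⇒ the second point lies to the west; separation 73.48°.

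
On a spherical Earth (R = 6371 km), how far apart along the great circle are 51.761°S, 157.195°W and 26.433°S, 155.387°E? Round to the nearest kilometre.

Δλ = 155.387 − -157.195 = 312.582°; wrapped into (−180°, 180°]: -47.418°.
Δφ = -26.433 − -51.761 = 25.328°.
a = sin²(Δφ/2) + cos φ₁ · cos φ₂ · sin²(Δλ/2) = 0.137671.
c = 2·atan2(√a, √(1−a)) = 0.76026 rad → d = 6371·c ≈ 4843.60 km.

4844 km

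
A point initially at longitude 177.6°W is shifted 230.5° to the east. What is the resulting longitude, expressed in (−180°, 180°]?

52.9°E

Start at -177.6°; shift +230.5° → +52.9°.
+52.9° already lies in (−180°, 180°].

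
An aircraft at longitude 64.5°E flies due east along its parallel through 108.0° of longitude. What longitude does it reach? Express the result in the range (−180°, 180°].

172.5°E

Start at +64.5°; shift +108.0° → +172.5°.
+172.5° already lies in (−180°, 180°].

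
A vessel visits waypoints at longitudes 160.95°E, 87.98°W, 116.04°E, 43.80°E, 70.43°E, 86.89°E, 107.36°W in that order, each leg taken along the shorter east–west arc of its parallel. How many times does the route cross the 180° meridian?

Leg 1: +160.95° → -87.98°, shortest Δλ = 111.07° (east) — crosses 180°.
Leg 2: -87.98° → +116.04°, shortest Δλ = -155.98° (west) — crosses 180°.
Leg 3: +116.04° → +43.80°, shortest Δλ = -72.24° (west) — does not cross 180°.
Leg 4: +43.80° → +70.43°, shortest Δλ = 26.63° (east) — does not cross 180°.
Leg 5: +70.43° → +86.89°, shortest Δλ = 16.46° (east) — does not cross 180°.
Leg 6: +86.89° → -107.36°, shortest Δλ = 165.75° (east) — crosses 180°.
Total crossings: 3.

3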